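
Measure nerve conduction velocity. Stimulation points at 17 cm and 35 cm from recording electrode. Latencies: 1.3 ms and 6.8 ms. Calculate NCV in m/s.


Distance = (35 - 17) / 100 = 0.18 m
dt = (6.8 - 1.3) / 1000 = 0.0055 s
NCV = dist / dt = 32.73 m/s


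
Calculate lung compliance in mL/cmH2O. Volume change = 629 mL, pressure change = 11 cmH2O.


C = dV / dP
C = 629 / 11
C = 57.18 mL/cmH2O


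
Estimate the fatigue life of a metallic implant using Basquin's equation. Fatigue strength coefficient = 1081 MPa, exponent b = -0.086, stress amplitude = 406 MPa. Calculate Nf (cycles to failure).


sigma_a = sigma_f' * (2Nf)^b
2Nf = (sigma_a/sigma_f')^(1/b)
2Nf = (406/1081)^(1/-0.086)
2Nf = 88174.882
Nf = 4.409e+04


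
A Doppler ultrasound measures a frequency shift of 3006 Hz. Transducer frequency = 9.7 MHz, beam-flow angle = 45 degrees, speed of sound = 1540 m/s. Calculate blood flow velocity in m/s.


v = fd * c / (2 * f0 * cos(theta))
v = 3006 * 1540 / (2 * 9.7000e+06 * cos(45))
v = 0.3375 m/s


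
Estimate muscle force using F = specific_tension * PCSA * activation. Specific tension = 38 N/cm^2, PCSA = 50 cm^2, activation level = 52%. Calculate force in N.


F = sigma * PCSA * activation
F = 38 * 50 * 0.52
F = 988 N


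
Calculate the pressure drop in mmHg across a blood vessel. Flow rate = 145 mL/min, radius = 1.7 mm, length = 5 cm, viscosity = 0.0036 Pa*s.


dP = 8*mu*L*Q / (pi*r^4)
Q = 145 mL/min = 2.41667e-06 m^3/s
dP = 132.628 Pa = 132.628 / 133.322 mmHg = 0.9948 mmHg


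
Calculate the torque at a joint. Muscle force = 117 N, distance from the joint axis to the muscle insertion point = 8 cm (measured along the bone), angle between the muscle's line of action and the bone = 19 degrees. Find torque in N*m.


Torque = F * d * sin(theta)   (moment arm = d*sin(theta))
d = 8 cm = 0.08 m
Torque = 117 * 0.08 * sin(19)
Torque = 3.047 N*m


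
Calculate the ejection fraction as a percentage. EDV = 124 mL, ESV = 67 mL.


SV = EDV - ESV = 124 - 67 = 57 mL
EF = SV/EDV * 100 = 57/124 * 100
EF = 45.97%


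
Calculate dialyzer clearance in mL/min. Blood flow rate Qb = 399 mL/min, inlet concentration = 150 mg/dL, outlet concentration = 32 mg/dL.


K = Qb * (Cb_in - Cb_out) / Cb_in
K = 399 * (150 - 32) / 150
K = 313.9 mL/min


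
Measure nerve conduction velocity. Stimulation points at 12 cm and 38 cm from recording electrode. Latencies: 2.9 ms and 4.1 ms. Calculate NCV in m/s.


Distance = (38 - 12) / 100 = 0.26 m
dt = (4.1 - 2.9) / 1000 = 0.0012 s
NCV = dist / dt = 216.7 m/s


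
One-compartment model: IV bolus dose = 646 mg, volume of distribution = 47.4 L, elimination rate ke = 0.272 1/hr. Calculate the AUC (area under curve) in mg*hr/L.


C0 = Dose/Vd = 646/47.4 = 13.6287 mg/L
AUC = C0/ke = 13.6287/0.272
AUC = 50.11 mg*hr/L


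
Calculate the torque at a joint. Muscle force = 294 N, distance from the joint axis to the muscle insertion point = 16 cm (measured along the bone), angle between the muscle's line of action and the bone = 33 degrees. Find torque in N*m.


Torque = F * d * sin(theta)   (moment arm = d*sin(theta))
d = 16 cm = 0.16 m
Torque = 294 * 0.16 * sin(33)
Torque = 25.62 N*m


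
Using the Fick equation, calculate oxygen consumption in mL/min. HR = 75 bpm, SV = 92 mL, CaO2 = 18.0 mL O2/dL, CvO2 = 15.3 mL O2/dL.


CO = HR*SV = 75*92/1000 = 6.9 L/min
a-v O2 diff = 18.0 - 15.3 = 2.7 mL/dL
VO2 = CO * (CaO2-CvO2) * 10 dL/L
VO2 = 6.9 * 2.7 * 10
VO2 = 186.3 mL/min


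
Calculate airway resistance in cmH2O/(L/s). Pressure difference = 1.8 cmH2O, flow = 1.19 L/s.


R = dP / flow
R = 1.8 / 1.19
R = 1.513 cmH2O/(L/s)


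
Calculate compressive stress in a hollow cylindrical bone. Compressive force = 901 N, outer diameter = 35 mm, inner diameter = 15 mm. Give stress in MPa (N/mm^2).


A = pi*(r_o^2 - r_i^2)
r_o = 17.5 mm, r_i = 7.5 mm
A = 785.398 mm^2
sigma = F/A = 901 / 785.398
sigma = 1.147 MPa


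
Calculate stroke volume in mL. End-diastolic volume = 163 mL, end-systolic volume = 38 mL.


SV = EDV - ESV
SV = 163 - 38
SV = 125 mL


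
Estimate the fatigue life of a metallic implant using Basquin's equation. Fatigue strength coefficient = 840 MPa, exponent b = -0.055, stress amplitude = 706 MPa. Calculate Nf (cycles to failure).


sigma_a = sigma_f' * (2Nf)^b
2Nf = (sigma_a/sigma_f')^(1/b)
2Nf = (706/840)^(1/-0.055)
2Nf = 23.564877
Nf = 11.78


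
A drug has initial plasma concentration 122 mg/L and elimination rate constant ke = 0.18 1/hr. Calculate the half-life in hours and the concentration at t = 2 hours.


t_half = ln(2) / ke = 0.693147 / 0.18 = 3.851 hr
C(t) = C0 * exp(-ke*t) = 122 * exp(-0.18*2)
C(2) = 85.12 mg/L


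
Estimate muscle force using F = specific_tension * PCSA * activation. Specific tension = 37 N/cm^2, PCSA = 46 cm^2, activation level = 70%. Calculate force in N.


F = sigma * PCSA * activation
F = 37 * 46 * 0.7
F = 1191 N


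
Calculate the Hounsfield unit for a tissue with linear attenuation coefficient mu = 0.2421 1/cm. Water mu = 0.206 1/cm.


HU = ((mu_tissue - mu_water) / mu_water) * 1000
HU = ((0.2421 - 0.206) / 0.206) * 1000
HU = 175.2


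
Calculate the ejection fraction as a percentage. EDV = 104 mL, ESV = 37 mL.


SV = EDV - ESV = 104 - 37 = 67 mL
EF = SV/EDV * 100 = 67/104 * 100
EF = 64.42%


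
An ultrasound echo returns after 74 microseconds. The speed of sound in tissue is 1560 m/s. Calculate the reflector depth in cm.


depth = c * t / 2
t = 74 us = 7.4000e-05 s
depth = 1560 * 7.4000e-05 / 2
depth = 0.05772 m = 5.772 cm


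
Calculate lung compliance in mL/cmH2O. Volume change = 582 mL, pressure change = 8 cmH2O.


C = dV / dP
C = 582 / 8
C = 72.75 mL/cmH2O


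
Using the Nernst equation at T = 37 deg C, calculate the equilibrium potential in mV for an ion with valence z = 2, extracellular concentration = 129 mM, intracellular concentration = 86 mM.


E = (RT/(zF)) * ln(C_out/C_in)
T = 37 + 273.15 = 310.15 K
E = (8.314 * 310.15 / (2 * 96485)) * ln(129/86)
E = 5.418 mV


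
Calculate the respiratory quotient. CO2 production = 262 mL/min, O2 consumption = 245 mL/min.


RQ = VCO2 / VO2
RQ = 262 / 245
RQ = 1.069


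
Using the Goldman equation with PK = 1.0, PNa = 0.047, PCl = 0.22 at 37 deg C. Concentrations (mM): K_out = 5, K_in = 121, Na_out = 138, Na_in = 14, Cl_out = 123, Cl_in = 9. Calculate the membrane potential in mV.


Vm = (RT/F)*ln((PK*Ko + PNa*Nao + PCl*Cli)/(PK*Ki + PNa*Nai + PCl*Clo))
Numer = 13.466, Denom = 148.718
Vm = -64.19 mV


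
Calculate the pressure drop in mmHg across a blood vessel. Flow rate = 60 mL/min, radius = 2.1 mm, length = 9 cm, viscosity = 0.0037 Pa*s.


dP = 8*mu*L*Q / (pi*r^4)
Q = 60 mL/min = 1e-06 m^3/s
dP = 43.6021 Pa = 43.6021 / 133.322 mmHg = 0.327 mmHg


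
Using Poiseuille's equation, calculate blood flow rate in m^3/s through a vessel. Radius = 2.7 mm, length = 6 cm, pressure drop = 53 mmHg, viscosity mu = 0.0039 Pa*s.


Q = pi*r^4*dP / (8*mu*L)
r = 0.0027 m, L = 0.06 m
dP = 53 mmHg = 7066.066 Pa
Q = 6.3020e-04 m^3/s


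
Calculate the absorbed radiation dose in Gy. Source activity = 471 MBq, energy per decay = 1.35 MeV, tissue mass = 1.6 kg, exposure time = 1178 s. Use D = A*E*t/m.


A = 471 MBq = 4.7100e+08 Bq
E = 1.35 MeV = 2.1627e-13 J
D = A*E*t/m = 4.7100e+08*2.1627e-13*1178/1.6
D = 0.075 Gy


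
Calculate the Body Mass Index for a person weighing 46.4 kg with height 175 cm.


BMI = weight / height^2
height = 175 cm = 1.75 m
BMI = 46.4 / 1.75^2
BMI = 15.15 kg/m^2


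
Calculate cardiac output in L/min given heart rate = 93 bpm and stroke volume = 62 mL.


CO = HR * SV
CO = 93 * 62 / 1000
CO = 5.766 L/min


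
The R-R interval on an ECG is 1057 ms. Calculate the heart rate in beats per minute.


HR = 60 / RR_interval(s)
RR = 1057 ms = 1.057 s
HR = 60 / 1.057 = 56.76 bpm


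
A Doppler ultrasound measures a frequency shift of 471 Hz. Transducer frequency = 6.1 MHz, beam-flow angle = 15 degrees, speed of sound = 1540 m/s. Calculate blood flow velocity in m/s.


v = fd * c / (2 * f0 * cos(theta))
v = 471 * 1540 / (2 * 6.1000e+06 * cos(15))
v = 0.06155 m/s


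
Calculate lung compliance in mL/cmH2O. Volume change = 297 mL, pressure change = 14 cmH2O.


C = dV / dP
C = 297 / 14
C = 21.21 mL/cmH2O


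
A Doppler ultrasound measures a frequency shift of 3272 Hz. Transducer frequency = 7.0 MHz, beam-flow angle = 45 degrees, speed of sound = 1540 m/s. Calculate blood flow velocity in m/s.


v = fd * c / (2 * f0 * cos(theta))
v = 3272 * 1540 / (2 * 7.0000e+06 * cos(45))
v = 0.509 m/s


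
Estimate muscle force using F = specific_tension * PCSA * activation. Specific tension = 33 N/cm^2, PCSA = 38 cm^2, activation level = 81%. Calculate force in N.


F = sigma * PCSA * activation
F = 33 * 38 * 0.81
F = 1016 N


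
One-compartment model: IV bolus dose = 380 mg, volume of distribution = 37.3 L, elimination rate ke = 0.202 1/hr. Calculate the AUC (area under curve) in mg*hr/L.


C0 = Dose/Vd = 380/37.3 = 10.1877 mg/L
AUC = C0/ke = 10.1877/0.202
AUC = 50.43 mg*hr/L


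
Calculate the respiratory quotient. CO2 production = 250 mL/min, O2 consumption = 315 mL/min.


RQ = VCO2 / VO2
RQ = 250 / 315
RQ = 0.7937


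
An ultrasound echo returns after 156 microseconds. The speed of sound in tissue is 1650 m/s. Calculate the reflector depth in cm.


depth = c * t / 2
t = 156 us = 1.5600e-04 s
depth = 1650 * 1.5600e-04 / 2
depth = 0.1287 m = 12.87 cm


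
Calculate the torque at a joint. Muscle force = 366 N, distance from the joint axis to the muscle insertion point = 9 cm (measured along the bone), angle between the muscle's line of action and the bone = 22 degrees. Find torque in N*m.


Torque = F * d * sin(theta)   (moment arm = d*sin(theta))
d = 9 cm = 0.09 m
Torque = 366 * 0.09 * sin(22)
Torque = 12.34 N*m


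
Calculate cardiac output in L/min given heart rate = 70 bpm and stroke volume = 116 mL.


CO = HR * SV
CO = 70 * 116 / 1000
CO = 8.12 L/min


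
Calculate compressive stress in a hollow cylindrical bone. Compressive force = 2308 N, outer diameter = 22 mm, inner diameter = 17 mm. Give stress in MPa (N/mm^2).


A = pi*(r_o^2 - r_i^2)
r_o = 11 mm, r_i = 8.5 mm
A = 153.153 mm^2
sigma = F/A = 2308 / 153.153
sigma = 15.07 MPa


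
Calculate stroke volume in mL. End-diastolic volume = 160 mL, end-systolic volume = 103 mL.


SV = EDV - ESV
SV = 160 - 103
SV = 57 mL


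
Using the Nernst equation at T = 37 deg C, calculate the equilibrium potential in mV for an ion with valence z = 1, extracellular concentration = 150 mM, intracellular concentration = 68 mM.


E = (RT/(zF)) * ln(C_out/C_in)
T = 37 + 273.15 = 310.15 K
E = (8.314 * 310.15 / (1 * 96485)) * ln(150/68)
E = 21.14 mV


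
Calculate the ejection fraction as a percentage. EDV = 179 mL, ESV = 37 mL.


SV = EDV - ESV = 179 - 37 = 142 mL
EF = SV/EDV * 100 = 142/179 * 100
EF = 79.33%


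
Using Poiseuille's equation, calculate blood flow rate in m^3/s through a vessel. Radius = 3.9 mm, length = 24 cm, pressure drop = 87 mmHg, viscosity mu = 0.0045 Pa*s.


Q = pi*r^4*dP / (8*mu*L)
r = 0.0039 m, L = 0.24 m
dP = 87 mmHg = 11599.014 Pa
Q = 9.7570e-04 m^3/s


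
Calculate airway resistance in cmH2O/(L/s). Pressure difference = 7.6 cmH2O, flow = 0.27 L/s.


R = dP / flow
R = 7.6 / 0.27
R = 28.15 cmH2O/(L/s)


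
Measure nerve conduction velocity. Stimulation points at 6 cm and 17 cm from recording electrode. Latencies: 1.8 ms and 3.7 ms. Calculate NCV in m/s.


Distance = (17 - 6) / 100 = 0.11 m
dt = (3.7 - 1.8) / 1000 = 0.0019 s
NCV = dist / dt = 57.89 m/s


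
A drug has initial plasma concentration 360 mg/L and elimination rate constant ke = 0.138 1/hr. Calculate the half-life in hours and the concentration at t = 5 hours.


t_half = ln(2) / ke = 0.693147 / 0.138 = 5.023 hr
C(t) = C0 * exp(-ke*t) = 360 * exp(-0.138*5)
C(5) = 180.6 mg/L


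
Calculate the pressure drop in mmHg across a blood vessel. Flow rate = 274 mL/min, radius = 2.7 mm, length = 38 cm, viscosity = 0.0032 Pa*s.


dP = 8*mu*L*Q / (pi*r^4)
Q = 274 mL/min = 4.56667e-06 m^3/s
dP = 266.084 Pa = 266.084 / 133.322 mmHg = 1.996 mmHg


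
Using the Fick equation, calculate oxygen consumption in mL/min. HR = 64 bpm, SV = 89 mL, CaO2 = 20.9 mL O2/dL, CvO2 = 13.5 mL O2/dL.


CO = HR*SV = 64*89/1000 = 5.696 L/min
a-v O2 diff = 20.9 - 13.5 = 7.4 mL/dL
VO2 = CO * (CaO2-CvO2) * 10 dL/L
VO2 = 5.696 * 7.4 * 10
VO2 = 421.5 mL/min


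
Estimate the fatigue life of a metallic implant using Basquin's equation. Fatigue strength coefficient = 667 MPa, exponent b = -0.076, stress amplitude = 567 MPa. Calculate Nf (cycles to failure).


sigma_a = sigma_f' * (2Nf)^b
2Nf = (sigma_a/sigma_f')^(1/b)
2Nf = (567/667)^(1/-0.076)
2Nf = 8.4760675
Nf = 4.238


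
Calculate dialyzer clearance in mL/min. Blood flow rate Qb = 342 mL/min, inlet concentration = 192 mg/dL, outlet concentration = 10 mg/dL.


K = Qb * (Cb_in - Cb_out) / Cb_in
K = 342 * (192 - 10) / 192
K = 324.2 mL/min


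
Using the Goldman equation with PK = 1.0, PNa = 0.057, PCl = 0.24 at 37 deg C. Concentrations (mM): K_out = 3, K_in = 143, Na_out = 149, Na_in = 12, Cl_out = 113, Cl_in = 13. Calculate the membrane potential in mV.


Vm = (RT/F)*ln((PK*Ko + PNa*Nao + PCl*Cli)/(PK*Ki + PNa*Nai + PCl*Clo))
Numer = 14.613, Denom = 170.804
Vm = -65.71 mV


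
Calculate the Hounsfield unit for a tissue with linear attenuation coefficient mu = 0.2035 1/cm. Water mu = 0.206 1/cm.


HU = ((mu_tissue - mu_water) / mu_water) * 1000
HU = ((0.2035 - 0.206) / 0.206) * 1000
HU = -12.14


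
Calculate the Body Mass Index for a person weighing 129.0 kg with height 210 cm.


BMI = weight / height^2
height = 210 cm = 2.1 m
BMI = 129.0 / 2.1^2
BMI = 29.25 kg/m^2


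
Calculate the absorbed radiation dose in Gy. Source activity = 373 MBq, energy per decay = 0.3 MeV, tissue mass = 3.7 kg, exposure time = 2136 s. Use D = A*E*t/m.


A = 373 MBq = 3.7300e+08 Bq
E = 0.3 MeV = 4.806e-14 J
D = A*E*t/m = 3.7300e+08*4.806e-14*2136/3.7
D = 0.01035 Gy


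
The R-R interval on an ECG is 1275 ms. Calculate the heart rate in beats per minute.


HR = 60 / RR_interval(s)
RR = 1275 ms = 1.275 s
HR = 60 / 1.275 = 47.06 bpm


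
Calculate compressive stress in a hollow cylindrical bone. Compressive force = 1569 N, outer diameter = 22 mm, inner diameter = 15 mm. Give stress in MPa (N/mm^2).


A = pi*(r_o^2 - r_i^2)
r_o = 11 mm, r_i = 7.5 mm
A = 203.418 mm^2
sigma = F/A = 1569 / 203.418
sigma = 7.713 MPa


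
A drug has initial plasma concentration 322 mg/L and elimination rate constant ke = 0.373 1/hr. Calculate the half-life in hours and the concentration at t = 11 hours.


t_half = ln(2) / ke = 0.693147 / 0.373 = 1.858 hr
C(t) = C0 * exp(-ke*t) = 322 * exp(-0.373*11)
C(11) = 5.32 mg/L


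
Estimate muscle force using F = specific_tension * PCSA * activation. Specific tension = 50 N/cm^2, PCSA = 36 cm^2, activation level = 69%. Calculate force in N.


F = sigma * PCSA * activation
F = 50 * 36 * 0.69
F = 1242 N


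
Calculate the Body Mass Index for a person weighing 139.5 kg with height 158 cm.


BMI = weight / height^2
height = 158 cm = 1.58 m
BMI = 139.5 / 1.58^2
BMI = 55.88 kg/m^2


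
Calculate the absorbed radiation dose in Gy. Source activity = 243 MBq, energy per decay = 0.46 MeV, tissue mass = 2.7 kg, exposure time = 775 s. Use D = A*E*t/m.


A = 243 MBq = 2.4300e+08 Bq
E = 0.46 MeV = 7.3692e-14 J
D = A*E*t/m = 2.4300e+08*7.3692e-14*775/2.7
D = 0.00514 Gy


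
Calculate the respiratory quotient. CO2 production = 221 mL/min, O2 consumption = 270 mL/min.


RQ = VCO2 / VO2
RQ = 221 / 270
RQ = 0.8185


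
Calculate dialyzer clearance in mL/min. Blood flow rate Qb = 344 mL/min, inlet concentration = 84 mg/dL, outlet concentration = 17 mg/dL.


K = Qb * (Cb_in - Cb_out) / Cb_in
K = 344 * (84 - 17) / 84
K = 274.4 mL/min


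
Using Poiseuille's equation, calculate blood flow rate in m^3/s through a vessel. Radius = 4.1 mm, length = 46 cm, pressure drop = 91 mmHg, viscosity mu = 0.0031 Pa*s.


Q = pi*r^4*dP / (8*mu*L)
r = 0.0041 m, L = 0.46 m
dP = 91 mmHg = 12132.302 Pa
Q = 9.4410e-04 m^3/s


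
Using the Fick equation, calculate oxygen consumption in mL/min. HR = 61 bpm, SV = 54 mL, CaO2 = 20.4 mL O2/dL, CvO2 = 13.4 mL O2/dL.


CO = HR*SV = 61*54/1000 = 3.294 L/min
a-v O2 diff = 20.4 - 13.4 = 7 mL/dL
VO2 = CO * (CaO2-CvO2) * 10 dL/L
VO2 = 3.294 * 7 * 10
VO2 = 230.6 mL/min


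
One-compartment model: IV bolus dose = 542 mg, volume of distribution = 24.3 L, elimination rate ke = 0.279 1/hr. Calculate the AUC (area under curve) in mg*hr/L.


C0 = Dose/Vd = 542/24.3 = 22.3045 mg/L
AUC = C0/ke = 22.3045/0.279
AUC = 79.94 mg*hr/L


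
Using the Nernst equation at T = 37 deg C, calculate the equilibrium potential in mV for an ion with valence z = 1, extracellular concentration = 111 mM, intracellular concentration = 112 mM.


E = (RT/(zF)) * ln(C_out/C_in)
T = 37 + 273.15 = 310.15 K
E = (8.314 * 310.15 / (1 * 96485)) * ln(111/112)
E = -0.2397 mV


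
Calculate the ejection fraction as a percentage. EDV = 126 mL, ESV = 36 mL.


SV = EDV - ESV = 126 - 36 = 90 mL
EF = SV/EDV * 100 = 90/126 * 100
EF = 71.43%


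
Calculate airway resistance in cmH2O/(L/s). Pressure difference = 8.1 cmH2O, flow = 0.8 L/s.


R = dP / flow
R = 8.1 / 0.8
R = 10.12 cmH2O/(L/s)


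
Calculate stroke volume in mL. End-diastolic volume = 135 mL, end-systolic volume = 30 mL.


SV = EDV - ESV
SV = 135 - 30
SV = 105 mL


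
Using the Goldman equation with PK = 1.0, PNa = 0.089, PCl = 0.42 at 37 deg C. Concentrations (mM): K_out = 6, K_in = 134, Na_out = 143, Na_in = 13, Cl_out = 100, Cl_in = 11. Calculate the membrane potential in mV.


Vm = (RT/F)*ln((PK*Ko + PNa*Nao + PCl*Cli)/(PK*Ki + PNa*Nai + PCl*Clo))
Numer = 23.347, Denom = 177.157
Vm = -54.16 mV


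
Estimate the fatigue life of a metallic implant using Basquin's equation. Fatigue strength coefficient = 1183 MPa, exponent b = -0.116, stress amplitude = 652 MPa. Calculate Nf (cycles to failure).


sigma_a = sigma_f' * (2Nf)^b
2Nf = (sigma_a/sigma_f')^(1/b)
2Nf = (652/1183)^(1/-0.116)
2Nf = 170.01712
Nf = 85.01


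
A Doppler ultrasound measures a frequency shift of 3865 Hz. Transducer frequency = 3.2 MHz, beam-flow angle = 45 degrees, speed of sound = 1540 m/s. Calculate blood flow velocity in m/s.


v = fd * c / (2 * f0 * cos(theta))
v = 3865 * 1540 / (2 * 3.2000e+06 * cos(45))
v = 1.315 m/s


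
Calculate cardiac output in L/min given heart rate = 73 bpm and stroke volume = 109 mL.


CO = HR * SV
CO = 73 * 109 / 1000
CO = 7.957 L/min


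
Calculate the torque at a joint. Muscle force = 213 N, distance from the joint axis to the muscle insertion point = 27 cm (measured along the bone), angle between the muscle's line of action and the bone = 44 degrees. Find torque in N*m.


Torque = F * d * sin(theta)   (moment arm = d*sin(theta))
d = 27 cm = 0.27 m
Torque = 213 * 0.27 * sin(44)
Torque = 39.95 N*m


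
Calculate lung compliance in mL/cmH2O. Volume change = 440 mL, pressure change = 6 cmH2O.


C = dV / dP
C = 440 / 6
C = 73.33 mL/cmH2O


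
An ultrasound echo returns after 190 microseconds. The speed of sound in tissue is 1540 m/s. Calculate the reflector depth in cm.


depth = c * t / 2
t = 190 us = 1.9000e-04 s
depth = 1540 * 1.9000e-04 / 2
depth = 0.1463 m = 14.63 cm


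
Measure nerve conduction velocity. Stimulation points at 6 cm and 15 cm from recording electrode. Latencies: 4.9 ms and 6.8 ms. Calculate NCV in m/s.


Distance = (15 - 6) / 100 = 0.09 m
dt = (6.8 - 4.9) / 1000 = 0.0019 s
NCV = dist / dt = 47.37 m/s


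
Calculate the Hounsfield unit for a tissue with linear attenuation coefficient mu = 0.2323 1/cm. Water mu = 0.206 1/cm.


HU = ((mu_tissue - mu_water) / mu_water) * 1000
HU = ((0.2323 - 0.206) / 0.206) * 1000
HU = 127.7


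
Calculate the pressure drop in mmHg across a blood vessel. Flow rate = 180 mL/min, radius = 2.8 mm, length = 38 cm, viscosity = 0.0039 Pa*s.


dP = 8*mu*L*Q / (pi*r^4)
Q = 180 mL/min = 3e-06 m^3/s
dP = 184.195 Pa = 184.195 / 133.322 mmHg = 1.382 mmHg


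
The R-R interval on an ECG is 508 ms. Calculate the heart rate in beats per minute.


HR = 60 / RR_interval(s)
RR = 508 ms = 0.508 s
HR = 60 / 0.508 = 118.1 bpm


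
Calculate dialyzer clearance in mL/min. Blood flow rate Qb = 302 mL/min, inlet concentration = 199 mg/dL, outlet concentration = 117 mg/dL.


K = Qb * (Cb_in - Cb_out) / Cb_in
K = 302 * (199 - 117) / 199
K = 124.4 mL/min


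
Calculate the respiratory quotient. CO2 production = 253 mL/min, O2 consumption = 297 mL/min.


RQ = VCO2 / VO2
RQ = 253 / 297
RQ = 0.8519


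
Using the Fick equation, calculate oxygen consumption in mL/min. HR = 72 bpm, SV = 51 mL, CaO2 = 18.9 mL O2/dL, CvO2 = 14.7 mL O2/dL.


CO = HR*SV = 72*51/1000 = 3.672 L/min
a-v O2 diff = 18.9 - 14.7 = 4.2 mL/dL
VO2 = CO * (CaO2-CvO2) * 10 dL/L
VO2 = 3.672 * 4.2 * 10
VO2 = 154.2 mL/min


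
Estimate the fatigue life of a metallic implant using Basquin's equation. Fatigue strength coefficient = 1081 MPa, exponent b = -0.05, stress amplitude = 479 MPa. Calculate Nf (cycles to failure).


sigma_a = sigma_f' * (2Nf)^b
2Nf = (sigma_a/sigma_f')^(1/b)
2Nf = (479/1081)^(1/-0.05)
2Nf = 11743664
Nf = 5.8718e+06


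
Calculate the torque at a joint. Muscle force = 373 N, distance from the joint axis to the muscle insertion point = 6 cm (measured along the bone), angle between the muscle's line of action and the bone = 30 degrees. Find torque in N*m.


Torque = F * d * sin(theta)   (moment arm = d*sin(theta))
d = 6 cm = 0.06 m
Torque = 373 * 0.06 * sin(30)
Torque = 11.19 N*m


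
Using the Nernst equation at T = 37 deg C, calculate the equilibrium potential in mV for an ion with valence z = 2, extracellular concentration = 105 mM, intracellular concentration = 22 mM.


E = (RT/(zF)) * ln(C_out/C_in)
T = 37 + 273.15 = 310.15 K
E = (8.314 * 310.15 / (2 * 96485)) * ln(105/22)
E = 20.88 mV


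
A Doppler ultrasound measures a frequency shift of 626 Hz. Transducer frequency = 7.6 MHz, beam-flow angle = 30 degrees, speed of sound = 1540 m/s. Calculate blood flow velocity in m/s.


v = fd * c / (2 * f0 * cos(theta))
v = 626 * 1540 / (2 * 7.6000e+06 * cos(30))
v = 0.07324 m/s


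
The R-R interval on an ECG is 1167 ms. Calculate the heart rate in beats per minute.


HR = 60 / RR_interval(s)
RR = 1167 ms = 1.167 s
HR = 60 / 1.167 = 51.41 bpm


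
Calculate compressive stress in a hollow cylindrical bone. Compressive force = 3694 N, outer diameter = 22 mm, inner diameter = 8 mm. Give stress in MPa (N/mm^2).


A = pi*(r_o^2 - r_i^2)
r_o = 11 mm, r_i = 4 mm
A = 329.867 mm^2
sigma = F/A = 3694 / 329.867
sigma = 11.2 MPa


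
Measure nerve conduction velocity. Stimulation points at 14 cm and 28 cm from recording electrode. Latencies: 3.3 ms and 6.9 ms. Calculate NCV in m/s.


Distance = (28 - 14) / 100 = 0.14 m
dt = (6.9 - 3.3) / 1000 = 0.0036 s
NCV = dist / dt = 38.89 m/s


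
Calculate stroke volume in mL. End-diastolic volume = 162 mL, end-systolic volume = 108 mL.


SV = EDV - ESV
SV = 162 - 108
SV = 54 mL


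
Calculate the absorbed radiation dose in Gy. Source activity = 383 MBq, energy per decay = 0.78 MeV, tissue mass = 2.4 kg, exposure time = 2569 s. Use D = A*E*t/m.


A = 383 MBq = 3.8300e+08 Bq
E = 0.78 MeV = 1.24956e-13 J
D = A*E*t/m = 3.8300e+08*1.24956e-13*2569/2.4
D = 0.05123 Gy


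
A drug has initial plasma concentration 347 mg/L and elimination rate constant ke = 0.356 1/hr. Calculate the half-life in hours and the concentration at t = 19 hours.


t_half = ln(2) / ke = 0.693147 / 0.356 = 1.947 hr
C(t) = C0 * exp(-ke*t) = 347 * exp(-0.356*19)
C(19) = 0.4006 mg/L


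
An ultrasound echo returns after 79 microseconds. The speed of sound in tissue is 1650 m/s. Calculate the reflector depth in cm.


depth = c * t / 2
t = 79 us = 7.9000e-05 s
depth = 1650 * 7.9000e-05 / 2
depth = 0.065175 m = 6.5175 cm


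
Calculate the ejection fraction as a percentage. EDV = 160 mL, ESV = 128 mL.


SV = EDV - ESV = 160 - 128 = 32 mL
EF = SV/EDV * 100 = 32/160 * 100
EF = 20%


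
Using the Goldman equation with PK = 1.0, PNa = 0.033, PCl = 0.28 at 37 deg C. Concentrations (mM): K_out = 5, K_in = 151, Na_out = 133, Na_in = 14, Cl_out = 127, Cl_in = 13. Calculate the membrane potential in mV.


Vm = (RT/F)*ln((PK*Ko + PNa*Nao + PCl*Cli)/(PK*Ki + PNa*Nai + PCl*Clo))
Numer = 13.029, Denom = 187.022
Vm = -71.2 mV


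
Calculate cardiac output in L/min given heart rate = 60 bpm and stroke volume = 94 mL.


CO = HR * SV
CO = 60 * 94 / 1000
CO = 5.64 L/min


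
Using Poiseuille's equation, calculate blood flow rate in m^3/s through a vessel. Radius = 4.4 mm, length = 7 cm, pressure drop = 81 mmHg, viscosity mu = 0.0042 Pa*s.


Q = pi*r^4*dP / (8*mu*L)
r = 0.0044 m, L = 0.07 m
dP = 81 mmHg = 10799.082 Pa
Q = 0.005406 m^3/s


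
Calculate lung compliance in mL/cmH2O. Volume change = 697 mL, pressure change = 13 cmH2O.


C = dV / dP
C = 697 / 13
C = 53.62 mL/cmH2O


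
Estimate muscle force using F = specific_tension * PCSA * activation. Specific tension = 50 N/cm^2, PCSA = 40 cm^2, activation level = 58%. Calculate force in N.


F = sigma * PCSA * activation
F = 50 * 40 * 0.58
F = 1160 N


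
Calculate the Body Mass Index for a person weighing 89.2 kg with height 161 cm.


BMI = weight / height^2
height = 161 cm = 1.61 m
BMI = 89.2 / 1.61^2
BMI = 34.41 kg/m^2


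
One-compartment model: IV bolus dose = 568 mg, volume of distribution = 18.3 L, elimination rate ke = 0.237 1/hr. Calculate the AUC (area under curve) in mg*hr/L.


C0 = Dose/Vd = 568/18.3 = 31.0383 mg/L
AUC = C0/ke = 31.0383/0.237
AUC = 131 mg*hr/L


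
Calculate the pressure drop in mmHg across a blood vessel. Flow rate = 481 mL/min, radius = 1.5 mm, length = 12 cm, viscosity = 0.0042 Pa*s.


dP = 8*mu*L*Q / (pi*r^4)
Q = 481 mL/min = 8.01667e-06 m^3/s
dP = 2032.36 Pa = 2032.36 / 133.322 mmHg = 15.24 mmHg


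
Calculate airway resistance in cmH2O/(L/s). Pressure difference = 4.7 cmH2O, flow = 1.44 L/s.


R = dP / flow
R = 4.7 / 1.44
R = 3.264 cmH2O/(L/s)


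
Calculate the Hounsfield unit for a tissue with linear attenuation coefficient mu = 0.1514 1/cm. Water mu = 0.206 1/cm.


HU = ((mu_tissue - mu_water) / mu_water) * 1000
HU = ((0.1514 - 0.206) / 0.206) * 1000
HU = -265


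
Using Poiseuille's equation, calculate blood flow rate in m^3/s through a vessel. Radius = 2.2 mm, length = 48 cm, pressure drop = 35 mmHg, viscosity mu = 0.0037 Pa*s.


Q = pi*r^4*dP / (8*mu*L)
r = 0.0022 m, L = 0.48 m
dP = 35 mmHg = 4666.27 Pa
Q = 2.4170e-05 m^3/s


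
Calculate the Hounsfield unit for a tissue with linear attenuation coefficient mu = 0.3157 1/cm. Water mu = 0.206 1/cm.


HU = ((mu_tissue - mu_water) / mu_water) * 1000
HU = ((0.3157 - 0.206) / 0.206) * 1000
HU = 532.5


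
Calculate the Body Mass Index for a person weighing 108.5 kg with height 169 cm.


BMI = weight / height^2
height = 169 cm = 1.69 m
BMI = 108.5 / 1.69^2
BMI = 37.99 kg/m^2


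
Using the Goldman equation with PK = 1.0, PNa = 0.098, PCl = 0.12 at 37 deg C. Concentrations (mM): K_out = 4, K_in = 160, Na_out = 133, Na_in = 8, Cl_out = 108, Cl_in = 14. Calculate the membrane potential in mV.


Vm = (RT/F)*ln((PK*Ko + PNa*Nao + PCl*Cli)/(PK*Ki + PNa*Nai + PCl*Clo))
Numer = 18.714, Denom = 173.744
Vm = -59.55 mV


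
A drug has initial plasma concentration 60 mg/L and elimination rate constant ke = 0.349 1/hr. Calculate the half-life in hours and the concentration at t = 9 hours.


t_half = ln(2) / ke = 0.693147 / 0.349 = 1.986 hr
C(t) = C0 * exp(-ke*t) = 60 * exp(-0.349*9)
C(9) = 2.594 mg/L


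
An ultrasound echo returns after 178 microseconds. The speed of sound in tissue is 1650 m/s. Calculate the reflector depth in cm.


depth = c * t / 2
t = 178 us = 1.7800e-04 s
depth = 1650 * 1.7800e-04 / 2
depth = 0.14685 m = 14.685 cm


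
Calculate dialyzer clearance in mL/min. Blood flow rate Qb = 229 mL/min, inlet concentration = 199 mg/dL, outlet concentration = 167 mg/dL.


K = Qb * (Cb_in - Cb_out) / Cb_in
K = 229 * (199 - 167) / 199
K = 36.82 mL/min


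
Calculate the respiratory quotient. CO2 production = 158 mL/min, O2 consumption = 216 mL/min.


RQ = VCO2 / VO2
RQ = 158 / 216
RQ = 0.7315


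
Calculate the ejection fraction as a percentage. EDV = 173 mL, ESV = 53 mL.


SV = EDV - ESV = 173 - 53 = 120 mL
EF = SV/EDV * 100 = 120/173 * 100
EF = 69.36%


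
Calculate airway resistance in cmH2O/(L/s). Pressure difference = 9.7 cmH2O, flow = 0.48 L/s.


R = dP / flow
R = 9.7 / 0.48
R = 20.21 cmH2O/(L/s)


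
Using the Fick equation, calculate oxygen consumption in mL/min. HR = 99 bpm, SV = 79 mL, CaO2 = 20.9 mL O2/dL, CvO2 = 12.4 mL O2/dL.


CO = HR*SV = 99*79/1000 = 7.821 L/min
a-v O2 diff = 20.9 - 12.4 = 8.5 mL/dL
VO2 = CO * (CaO2-CvO2) * 10 dL/L
VO2 = 7.821 * 8.5 * 10
VO2 = 664.8 mL/min


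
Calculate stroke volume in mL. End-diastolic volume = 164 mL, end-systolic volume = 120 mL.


SV = EDV - ESV
SV = 164 - 120
SV = 44 mL


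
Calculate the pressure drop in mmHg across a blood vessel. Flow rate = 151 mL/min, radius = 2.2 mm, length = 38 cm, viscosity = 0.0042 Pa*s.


dP = 8*mu*L*Q / (pi*r^4)
Q = 151 mL/min = 2.51667e-06 m^3/s
dP = 436.625 Pa = 436.625 / 133.322 mmHg = 3.275 mmHg


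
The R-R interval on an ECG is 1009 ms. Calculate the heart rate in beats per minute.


HR = 60 / RR_interval(s)
RR = 1009 ms = 1.009 s
HR = 60 / 1.009 = 59.46 bpm


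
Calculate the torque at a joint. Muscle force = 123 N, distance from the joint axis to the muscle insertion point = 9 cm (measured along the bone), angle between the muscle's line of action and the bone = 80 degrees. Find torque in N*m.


Torque = F * d * sin(theta)   (moment arm = d*sin(theta))
d = 9 cm = 0.09 m
Torque = 123 * 0.09 * sin(80)
Torque = 10.9 N*m


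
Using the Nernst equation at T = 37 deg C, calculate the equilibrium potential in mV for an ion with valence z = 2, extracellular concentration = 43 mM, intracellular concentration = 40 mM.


E = (RT/(zF)) * ln(C_out/C_in)
T = 37 + 273.15 = 310.15 K
E = (8.314 * 310.15 / (2 * 96485)) * ln(43/40)
E = 0.9664 mV


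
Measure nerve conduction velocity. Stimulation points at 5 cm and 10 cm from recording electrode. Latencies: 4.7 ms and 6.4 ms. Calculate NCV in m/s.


Distance = (10 - 5) / 100 = 0.05 m
dt = (6.4 - 4.7) / 1000 = 0.0017 s
NCV = dist / dt = 29.41 m/s


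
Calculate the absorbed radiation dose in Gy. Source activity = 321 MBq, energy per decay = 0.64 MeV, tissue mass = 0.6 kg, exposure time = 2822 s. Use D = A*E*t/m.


A = 321 MBq = 3.2100e+08 Bq
E = 0.64 MeV = 1.02528e-13 J
D = A*E*t/m = 3.2100e+08*1.02528e-13*2822/0.6
D = 0.1548 Gy


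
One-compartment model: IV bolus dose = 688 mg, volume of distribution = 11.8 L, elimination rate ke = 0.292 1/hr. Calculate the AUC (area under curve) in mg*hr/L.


C0 = Dose/Vd = 688/11.8 = 58.3051 mg/L
AUC = C0/ke = 58.3051/0.292
AUC = 199.7 mg*hr/L


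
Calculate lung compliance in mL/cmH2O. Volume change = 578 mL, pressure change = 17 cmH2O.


C = dV / dP
C = 578 / 17
C = 34 mL/cmH2O


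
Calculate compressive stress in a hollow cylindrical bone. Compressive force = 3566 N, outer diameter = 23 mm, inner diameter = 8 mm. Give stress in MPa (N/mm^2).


A = pi*(r_o^2 - r_i^2)
r_o = 11.5 mm, r_i = 4 mm
A = 365.21 mm^2
sigma = F/A = 3566 / 365.21
sigma = 9.764 MPa


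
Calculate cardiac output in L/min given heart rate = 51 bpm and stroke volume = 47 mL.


CO = HR * SV
CO = 51 * 47 / 1000
CO = 2.397 L/min


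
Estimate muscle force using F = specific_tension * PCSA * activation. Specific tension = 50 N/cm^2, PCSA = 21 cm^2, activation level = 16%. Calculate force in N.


F = sigma * PCSA * activation
F = 50 * 21 * 0.16
F = 168 N


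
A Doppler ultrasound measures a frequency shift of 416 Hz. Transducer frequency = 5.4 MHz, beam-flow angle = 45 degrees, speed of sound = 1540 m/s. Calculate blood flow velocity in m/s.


v = fd * c / (2 * f0 * cos(theta))
v = 416 * 1540 / (2 * 5.4000e+06 * cos(45))
v = 0.08389 m/s


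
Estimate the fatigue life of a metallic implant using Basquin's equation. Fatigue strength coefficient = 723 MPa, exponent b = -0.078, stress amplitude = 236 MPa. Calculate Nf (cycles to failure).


sigma_a = sigma_f' * (2Nf)^b
2Nf = (sigma_a/sigma_f')^(1/b)
2Nf = (236/723)^(1/-0.078)
2Nf = 1712657.2
Nf = 8.563e+05


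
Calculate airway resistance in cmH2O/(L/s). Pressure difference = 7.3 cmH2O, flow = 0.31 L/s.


R = dP / flow
R = 7.3 / 0.31
R = 23.55 cmH2O/(L/s)


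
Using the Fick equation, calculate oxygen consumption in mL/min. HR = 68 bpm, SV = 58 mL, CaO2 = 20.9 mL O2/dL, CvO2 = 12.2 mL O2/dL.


CO = HR*SV = 68*58/1000 = 3.944 L/min
a-v O2 diff = 20.9 - 12.2 = 8.7 mL/dL
VO2 = CO * (CaO2-CvO2) * 10 dL/L
VO2 = 3.944 * 8.7 * 10
VO2 = 343.1 mL/min


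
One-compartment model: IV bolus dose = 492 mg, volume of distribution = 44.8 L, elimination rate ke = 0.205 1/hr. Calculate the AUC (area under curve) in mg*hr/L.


C0 = Dose/Vd = 492/44.8 = 10.9821 mg/L
AUC = C0/ke = 10.9821/0.205
AUC = 53.57 mg*hr/L


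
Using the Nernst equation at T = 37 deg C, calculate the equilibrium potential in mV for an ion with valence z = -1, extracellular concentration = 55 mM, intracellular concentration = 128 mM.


E = (RT/(zF)) * ln(C_out/C_in)
T = 37 + 273.15 = 310.15 K
E = (8.314 * 310.15 / (-1 * 96485)) * ln(55/128)
E = 22.57 mV


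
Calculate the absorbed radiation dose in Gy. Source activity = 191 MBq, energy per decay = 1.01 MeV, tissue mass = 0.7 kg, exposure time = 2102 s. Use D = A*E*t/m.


A = 191 MBq = 1.9100e+08 Bq
E = 1.01 MeV = 1.61802e-13 J
D = A*E*t/m = 1.9100e+08*1.61802e-13*2102/0.7
D = 0.0928 Gy


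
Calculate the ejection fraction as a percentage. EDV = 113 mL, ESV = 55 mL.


SV = EDV - ESV = 113 - 55 = 58 mL
EF = SV/EDV * 100 = 58/113 * 100
EF = 51.33%


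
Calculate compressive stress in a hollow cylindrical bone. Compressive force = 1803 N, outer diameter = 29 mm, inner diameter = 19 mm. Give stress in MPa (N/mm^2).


A = pi*(r_o^2 - r_i^2)
r_o = 14.5 mm, r_i = 9.5 mm
A = 376.991 mm^2
sigma = F/A = 1803 / 376.991
sigma = 4.783 MPa


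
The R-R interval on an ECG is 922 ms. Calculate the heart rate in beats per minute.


HR = 60 / RR_interval(s)
RR = 922 ms = 0.922 s
HR = 60 / 0.922 = 65.08 bpm


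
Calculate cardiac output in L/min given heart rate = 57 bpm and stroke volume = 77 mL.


CO = HR * SV
CO = 57 * 77 / 1000
CO = 4.389 L/min


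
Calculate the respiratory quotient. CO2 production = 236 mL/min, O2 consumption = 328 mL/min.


RQ = VCO2 / VO2
RQ = 236 / 328
RQ = 0.7195


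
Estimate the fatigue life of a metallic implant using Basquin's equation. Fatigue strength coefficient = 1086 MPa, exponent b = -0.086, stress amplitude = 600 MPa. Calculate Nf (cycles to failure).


sigma_a = sigma_f' * (2Nf)^b
2Nf = (sigma_a/sigma_f')^(1/b)
2Nf = (600/1086)^(1/-0.086)
2Nf = 991.43101
Nf = 495.7


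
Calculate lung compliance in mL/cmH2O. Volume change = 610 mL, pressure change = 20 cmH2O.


C = dV / dP
C = 610 / 20
C = 30.5 mL/cmH2O


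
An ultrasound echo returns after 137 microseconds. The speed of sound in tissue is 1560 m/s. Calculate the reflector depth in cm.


depth = c * t / 2
t = 137 us = 1.3700e-04 s
depth = 1560 * 1.3700e-04 / 2
depth = 0.10686 m = 10.686 cm


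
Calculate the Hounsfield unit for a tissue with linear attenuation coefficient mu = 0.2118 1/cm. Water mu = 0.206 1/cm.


HU = ((mu_tissue - mu_water) / mu_water) * 1000
HU = ((0.2118 - 0.206) / 0.206) * 1000
HU = 28.16


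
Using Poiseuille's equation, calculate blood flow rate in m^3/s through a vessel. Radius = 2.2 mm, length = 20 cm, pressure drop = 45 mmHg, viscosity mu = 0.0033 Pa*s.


Q = pi*r^4*dP / (8*mu*L)
r = 0.0022 m, L = 0.2 m
dP = 45 mmHg = 5999.49 Pa
Q = 8.3622e-05 m^3/s


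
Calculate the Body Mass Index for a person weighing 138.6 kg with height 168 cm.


BMI = weight / height^2
height = 168 cm = 1.68 m
BMI = 138.6 / 1.68^2
BMI = 49.11 kg/m^2


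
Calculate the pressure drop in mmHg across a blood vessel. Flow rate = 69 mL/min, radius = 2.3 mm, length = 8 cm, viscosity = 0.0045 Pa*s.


dP = 8*mu*L*Q / (pi*r^4)
Q = 69 mL/min = 1.15e-06 m^3/s
dP = 37.6729 Pa = 37.6729 / 133.322 mmHg = 0.2826 mmHg


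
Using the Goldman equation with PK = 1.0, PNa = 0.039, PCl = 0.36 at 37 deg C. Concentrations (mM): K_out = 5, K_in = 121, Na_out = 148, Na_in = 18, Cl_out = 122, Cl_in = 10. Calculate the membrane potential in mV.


Vm = (RT/F)*ln((PK*Ko + PNa*Nao + PCl*Cli)/(PK*Ki + PNa*Nai + PCl*Clo))
Numer = 14.372, Denom = 165.622
Vm = -65.33 mV


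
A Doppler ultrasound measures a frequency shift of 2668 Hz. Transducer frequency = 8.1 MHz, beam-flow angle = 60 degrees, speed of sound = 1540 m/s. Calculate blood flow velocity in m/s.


v = fd * c / (2 * f0 * cos(theta))
v = 2668 * 1540 / (2 * 8.1000e+06 * cos(60))
v = 0.5072 m/s


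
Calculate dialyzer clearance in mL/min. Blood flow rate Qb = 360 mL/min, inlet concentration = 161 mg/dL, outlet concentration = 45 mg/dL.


K = Qb * (Cb_in - Cb_out) / Cb_in
K = 360 * (161 - 45) / 161
K = 259.4 mL/min


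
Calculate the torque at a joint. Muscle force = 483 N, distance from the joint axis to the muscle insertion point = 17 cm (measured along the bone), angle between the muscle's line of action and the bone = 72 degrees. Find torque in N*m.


Torque = F * d * sin(theta)   (moment arm = d*sin(theta))
d = 17 cm = 0.17 m
Torque = 483 * 0.17 * sin(72)
Torque = 78.09 N*m


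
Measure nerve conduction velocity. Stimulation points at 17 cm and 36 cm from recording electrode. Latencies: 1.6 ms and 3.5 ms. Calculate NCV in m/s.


Distance = (36 - 17) / 100 = 0.19 m
dt = (3.5 - 1.6) / 1000 = 0.0019 s
NCV = dist / dt = 100 m/s


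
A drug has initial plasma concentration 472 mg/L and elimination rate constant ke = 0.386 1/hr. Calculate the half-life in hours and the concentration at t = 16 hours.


t_half = ln(2) / ke = 0.693147 / 0.386 = 1.796 hr
C(t) = C0 * exp(-ke*t) = 472 * exp(-0.386*16)
C(16) = 0.9812 mg/L


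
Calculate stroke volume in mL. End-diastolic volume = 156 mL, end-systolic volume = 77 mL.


SV = EDV - ESV
SV = 156 - 77
SV = 79 mL


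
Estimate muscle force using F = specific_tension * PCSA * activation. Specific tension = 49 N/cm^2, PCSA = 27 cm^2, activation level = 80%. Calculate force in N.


F = sigma * PCSA * activation
F = 49 * 27 * 0.8
F = 1058 N


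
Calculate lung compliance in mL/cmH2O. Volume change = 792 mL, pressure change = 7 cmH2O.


C = dV / dP
C = 792 / 7
C = 113.1 mL/cmH2O


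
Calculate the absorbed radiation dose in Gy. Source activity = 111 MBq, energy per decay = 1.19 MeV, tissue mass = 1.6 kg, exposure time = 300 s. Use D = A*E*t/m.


A = 111 MBq = 1.1100e+08 Bq
E = 1.19 MeV = 1.90638e-13 J
D = A*E*t/m = 1.1100e+08*1.90638e-13*300/1.6
D = 0.003968 Gy


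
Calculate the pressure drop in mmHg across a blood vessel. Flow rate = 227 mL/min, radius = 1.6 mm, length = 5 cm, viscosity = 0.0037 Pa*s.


dP = 8*mu*L*Q / (pi*r^4)
Q = 227 mL/min = 3.78333e-06 m^3/s
dP = 271.961 Pa = 271.961 / 133.322 mmHg = 2.04 mmHg


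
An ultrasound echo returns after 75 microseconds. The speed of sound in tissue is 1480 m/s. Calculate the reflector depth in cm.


depth = c * t / 2
t = 75 us = 7.5000e-05 s
depth = 1480 * 7.5000e-05 / 2
depth = 0.0555 m = 5.55 cm


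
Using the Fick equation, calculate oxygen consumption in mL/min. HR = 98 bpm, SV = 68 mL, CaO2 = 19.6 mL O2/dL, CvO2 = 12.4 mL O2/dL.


CO = HR*SV = 98*68/1000 = 6.664 L/min
a-v O2 diff = 19.6 - 12.4 = 7.2 mL/dL
VO2 = CO * (CaO2-CvO2) * 10 dL/L
VO2 = 6.664 * 7.2 * 10
VO2 = 479.8 mL/min
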